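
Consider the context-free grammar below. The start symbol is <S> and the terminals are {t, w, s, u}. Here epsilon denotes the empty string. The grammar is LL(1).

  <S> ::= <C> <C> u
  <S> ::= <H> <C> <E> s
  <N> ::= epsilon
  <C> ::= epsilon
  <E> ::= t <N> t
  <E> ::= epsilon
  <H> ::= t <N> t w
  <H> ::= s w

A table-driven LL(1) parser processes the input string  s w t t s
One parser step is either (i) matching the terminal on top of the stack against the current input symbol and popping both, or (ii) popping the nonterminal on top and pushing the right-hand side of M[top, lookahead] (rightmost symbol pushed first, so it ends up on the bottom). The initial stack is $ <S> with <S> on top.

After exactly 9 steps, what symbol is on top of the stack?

     Stack            Input        Action
  1  $ <S>            s w t t s $  expand <S> ::= <H> <C> <E> s
  2  $ s <E> <C> <H>  s w t t s $  expand <H> ::= s w
  3  $ s <E> <C> w s  s w t t s $  match s
  4  $ s <E> <C> w    w t t s $    match w
  5  $ s <E> <C>      t t s $      expand <C> ::= epsilon
  6  $ s <E>          t t s $      expand <E> ::= t <N> t
  7  $ s t <N> t      t t s $      match t
  8  $ s t <N>        t s $        expand <N> ::= epsilon
  9  $ s t            t s $        match t
Stack after step 9: $ s (top = s).

s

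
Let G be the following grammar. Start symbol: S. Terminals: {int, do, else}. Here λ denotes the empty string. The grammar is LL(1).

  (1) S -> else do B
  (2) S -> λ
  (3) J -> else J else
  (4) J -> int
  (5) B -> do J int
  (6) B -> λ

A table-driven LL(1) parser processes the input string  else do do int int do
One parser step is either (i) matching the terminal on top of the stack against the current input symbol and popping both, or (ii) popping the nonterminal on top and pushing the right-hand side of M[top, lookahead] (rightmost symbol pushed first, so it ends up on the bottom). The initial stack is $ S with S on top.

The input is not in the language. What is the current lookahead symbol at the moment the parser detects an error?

do

     Stack        Input                    Action
  1  $ S          else do do int int do $  expand S -> else do B
  2  $ B do else  else do do int int do $  match else
  3  $ B do       do do int int do $       match do
  4  $ B          do int int do $          expand B -> do J int
  5  $ int J do   do int int do $          match do
  6  $ int J      int int do $             expand J -> int
  7  $ int int    int int do $             match int
  8  $ int        int do $                 match int
  9  $            do $                     error: stack empty but input remains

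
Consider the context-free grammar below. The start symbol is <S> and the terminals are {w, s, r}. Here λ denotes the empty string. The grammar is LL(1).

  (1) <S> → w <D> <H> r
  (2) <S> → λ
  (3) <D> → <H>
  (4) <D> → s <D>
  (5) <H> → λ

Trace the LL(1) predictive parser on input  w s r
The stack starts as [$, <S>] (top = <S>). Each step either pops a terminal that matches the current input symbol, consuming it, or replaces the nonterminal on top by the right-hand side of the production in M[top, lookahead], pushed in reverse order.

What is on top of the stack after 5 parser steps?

<H>

step 1: stack=$ <S>  input=w s r $  — expand <S> → w <D> <H> r
step 2: stack=$ r <H> <D> w  input=w s r $  — match w
step 3: stack=$ r <H> <D>  input=s r $  — expand <D> → s <D>
step 4: stack=$ r <H> <D> s  input=s r $  — match s
step 5: stack=$ r <H> <D>  input=r $  — expand <D> → <H>
Stack after step 5: $ r <H> <H> (top = <H>).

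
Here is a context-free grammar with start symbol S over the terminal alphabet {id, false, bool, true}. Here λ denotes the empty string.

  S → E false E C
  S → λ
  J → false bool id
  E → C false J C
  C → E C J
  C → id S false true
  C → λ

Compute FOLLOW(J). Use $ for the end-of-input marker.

{$, false, id}

FIRST(J): from J→false bool id we get {false}. So FIRST(J) = {false}.
FIRST(S): from S→E false E C we get {false, id}; from S→λ we get {λ}. So FIRST(S) = {λ, false, id}.
FIRST(E): from E→C false J C we get {false, id}. So FIRST(E) = {false, id}.
FIRST(C): from C→E C J we get {false, id}; from C→id S false true we get {id}; from C→λ we get {λ}. So FIRST(C) = {λ, false, id}.
FOLLOW(S) includes $ since S is the start symbol.
FOLLOW(S): in C→id S false true, S is followed by false true with FIRST {false}. Thus FOLLOW(S) = {$, false}.
FOLLOW(E): in S→E false E C (occurrence 1), E is followed by false E C with FIRST {false}; in S→E false E C (occurrence 2), E is followed by C with FIRST {λ, false, id}; in S→E false E C (occurrence 2), the suffix after E is nullable, so FOLLOW(E) ⊇ FOLLOW(S) = {$, false}; in C→E C J, E is followed by C J with FIRST {false, id}. Thus FOLLOW(E) = {$, false, id}.
FOLLOW(C): in S→E false E C, the suffix after C is empty, so FOLLOW(C) ⊇ FOLLOW(S) = {$, false}; in E→C false J C (occurrence 1), C is followed by false J C with FIRST {false}; in E→C false J C (occurrence 2), the suffix after C is empty, so FOLLOW(C) ⊇ FOLLOW(E) = {$, false, id}; in C→E C J, C is followed by J with FIRST {false}. Thus FOLLOW(C) = {$, false, id}.
FOLLOW(J): in E→C false J C, J is followed by C with FIRST {λ, false, id}; in E→C false J C, the suffix after J is nullable, so FOLLOW(J) ⊇ FOLLOW(E) = {$, false, id}; in C→E C J, the suffix after J is empty, so FOLLOW(J) ⊇ FOLLOW(C) = {$, false, id}. Thus FOLLOW(J) = {$, false, id}.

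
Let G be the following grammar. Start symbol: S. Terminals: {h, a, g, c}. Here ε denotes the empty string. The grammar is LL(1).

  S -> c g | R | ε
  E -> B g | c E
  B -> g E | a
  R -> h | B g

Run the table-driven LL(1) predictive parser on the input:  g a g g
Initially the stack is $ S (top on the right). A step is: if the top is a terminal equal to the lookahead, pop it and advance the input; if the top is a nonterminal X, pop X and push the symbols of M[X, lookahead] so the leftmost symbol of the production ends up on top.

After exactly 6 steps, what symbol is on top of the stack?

a

step 1: stack=$ S  input=g a g g $  — expand S -> R
step 2: stack=$ R  input=g a g g $  — expand R -> B g
step 3: stack=$ g B  input=g a g g $  — expand B -> g E
step 4: stack=$ g E g  input=g a g g $  — match g
step 5: stack=$ g E  input=a g g $  — expand E -> B g
step 6: stack=$ g g B  input=a g g $  — expand B -> a
Stack after step 6: $ g g a (top = a).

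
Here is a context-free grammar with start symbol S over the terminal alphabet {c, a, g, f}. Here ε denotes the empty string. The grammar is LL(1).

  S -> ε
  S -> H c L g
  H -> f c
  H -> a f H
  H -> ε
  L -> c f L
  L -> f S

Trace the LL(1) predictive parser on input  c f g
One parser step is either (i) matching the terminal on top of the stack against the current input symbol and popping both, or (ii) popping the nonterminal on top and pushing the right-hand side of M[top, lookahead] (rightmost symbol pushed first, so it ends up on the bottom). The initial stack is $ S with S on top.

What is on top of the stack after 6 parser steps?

step 1: stack=$ S  input=c f g $  — expand S -> H c L g
step 2: stack=$ g L c H  input=c f g $  — expand H -> ε
step 3: stack=$ g L c  input=c f g $  — match c
step 4: stack=$ g L  input=f g $  — expand L -> f S
step 5: stack=$ g S f  input=f g $  — match f
step 6: stack=$ g S  input=g $  — expand S -> ε
Stack after step 6: $ g (top = g).

g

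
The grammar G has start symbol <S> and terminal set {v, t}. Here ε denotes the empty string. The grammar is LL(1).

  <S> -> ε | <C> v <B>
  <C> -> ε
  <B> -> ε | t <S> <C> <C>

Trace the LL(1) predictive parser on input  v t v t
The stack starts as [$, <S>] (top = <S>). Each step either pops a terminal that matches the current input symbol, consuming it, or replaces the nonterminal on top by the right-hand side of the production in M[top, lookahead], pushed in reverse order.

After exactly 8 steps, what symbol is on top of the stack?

step 1: stack=$ <S>  input=v t v t $  — expand <S> -> <C> v <B>
step 2: stack=$ <B> v <C>  input=v t v t $  — expand <C> -> ε
step 3: stack=$ <B> v  input=v t v t $  — match v
step 4: stack=$ <B>  input=t v t $  — expand <B> -> t <S> <C> <C>
step 5: stack=$ <C> <C> <S> t  input=t v t $  — match t
step 6: stack=$ <C> <C> <S>  input=v t $  — expand <S> -> <C> v <B>
step 7: stack=$ <C> <C> <B> v <C>  input=v t $  — expand <C> -> ε
step 8: stack=$ <C> <C> <B> v  input=v t $  — match v
Stack after step 8: $ <C> <C> <B> (top = <B>).

<B>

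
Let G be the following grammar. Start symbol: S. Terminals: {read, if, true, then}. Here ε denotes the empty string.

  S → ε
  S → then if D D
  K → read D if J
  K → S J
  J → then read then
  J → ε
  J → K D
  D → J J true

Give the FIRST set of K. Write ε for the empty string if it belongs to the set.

FIRST(S) = {ε, then}
FIRST(K) = {ε, read, then, true}  (via S J)
FIRST(J) = {ε, read, then, true}  (via K D)
FIRST(D) = {read, then, true}  (via J J true)

{ε, read, then, true}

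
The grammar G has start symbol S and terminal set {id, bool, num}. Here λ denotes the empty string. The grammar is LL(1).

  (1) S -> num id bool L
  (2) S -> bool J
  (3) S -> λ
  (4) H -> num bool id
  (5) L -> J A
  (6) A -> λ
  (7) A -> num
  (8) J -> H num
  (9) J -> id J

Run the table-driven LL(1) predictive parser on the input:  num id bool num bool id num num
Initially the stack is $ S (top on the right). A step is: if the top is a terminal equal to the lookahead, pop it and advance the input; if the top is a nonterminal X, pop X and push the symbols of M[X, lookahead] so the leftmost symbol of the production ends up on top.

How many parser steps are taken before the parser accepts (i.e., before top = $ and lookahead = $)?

      Stack                Input                              Action
   1  $ S                  num id bool num bool id num num $  expand S -> num id bool L
   2  $ L bool id num      num id bool num bool id num num $  match num
   3  $ L bool id          id bool num bool id num num $      match id
   4  $ L bool             bool num bool id num num $         match bool
   5  $ L                  num bool id num num $              expand L -> J A
   6  $ A J                num bool id num num $              expand J -> H num
   7  $ A num H            num bool id num num $              expand H -> num bool id
   8  $ A num id bool num  num bool id num num $              match num
   9  $ A num id bool      bool id num num $                  match bool
  10  $ A num id           id num num $                       match id
  11  $ A num              num num $                          match num
  12  $ A                  num $                              expand A -> num
  13  $ num                num $                              match num
Accept reached after 13 steps.

13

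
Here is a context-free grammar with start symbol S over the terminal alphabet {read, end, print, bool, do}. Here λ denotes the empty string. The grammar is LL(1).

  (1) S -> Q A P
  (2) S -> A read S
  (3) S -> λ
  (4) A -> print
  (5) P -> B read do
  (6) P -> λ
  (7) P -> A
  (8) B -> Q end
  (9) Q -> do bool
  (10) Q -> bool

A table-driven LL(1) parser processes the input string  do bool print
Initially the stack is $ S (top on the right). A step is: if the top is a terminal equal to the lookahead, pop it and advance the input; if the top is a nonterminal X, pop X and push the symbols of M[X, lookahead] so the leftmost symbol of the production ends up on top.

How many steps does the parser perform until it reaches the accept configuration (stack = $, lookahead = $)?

7

     Stack          Input            Action
  1  $ S            do bool print $  expand S -> Q A P
  2  $ P A Q        do bool print $  expand Q -> do bool
  3  $ P A bool do  do bool print $  match do
  4  $ P A bool     bool print $     match bool
  5  $ P A          print $          expand A -> print
  6  $ P print      print $          match print
  7  $ P            $                expand P -> λ
Accept reached after 7 steps.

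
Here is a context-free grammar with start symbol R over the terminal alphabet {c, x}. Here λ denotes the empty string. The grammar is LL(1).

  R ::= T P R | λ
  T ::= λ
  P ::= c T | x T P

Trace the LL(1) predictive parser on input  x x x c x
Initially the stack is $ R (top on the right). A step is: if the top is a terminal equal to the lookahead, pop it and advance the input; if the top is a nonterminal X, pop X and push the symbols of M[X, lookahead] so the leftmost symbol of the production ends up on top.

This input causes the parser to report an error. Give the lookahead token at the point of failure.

step 1: stack=$ R  input=x x x c x $  — expand R ::= T P R
step 2: stack=$ R P T  input=x x x c x $  — expand T ::= λ
step 3: stack=$ R P  input=x x x c x $  — expand P ::= x T P
step 4: stack=$ R P T x  input=x x x c x $  — match x
step 5: stack=$ R P T  input=x x c x $  — expand T ::= λ
step 6: stack=$ R P  input=x x c x $  — expand P ::= x T P
step 7: stack=$ R P T x  input=x x c x $  — match x
step 8: stack=$ R P T  input=x c x $  — expand T ::= λ
step 9: stack=$ R P  input=x c x $  — expand P ::= x T P
step 10: stack=$ R P T x  input=x c x $  — match x
step 11: stack=$ R P T  input=c x $  — expand T ::= λ
step 12: stack=$ R P  input=c x $  — expand P ::= c T
step 13: stack=$ R T c  input=c x $  — match c
step 14: stack=$ R T  input=x $  — expand T ::= λ
step 15: stack=$ R  input=x $  — expand R ::= T P R
step 16: stack=$ R P T  input=x $  — expand T ::= λ
step 17: stack=$ R P  input=x $  — expand P ::= x T P
step 18: stack=$ R P T x  input=x $  — match x
step 19: stack=$ R P T  input=$  — expand T ::= λ
step 20: stack=$ R P  input=$  — error: M[P, $] is empty

$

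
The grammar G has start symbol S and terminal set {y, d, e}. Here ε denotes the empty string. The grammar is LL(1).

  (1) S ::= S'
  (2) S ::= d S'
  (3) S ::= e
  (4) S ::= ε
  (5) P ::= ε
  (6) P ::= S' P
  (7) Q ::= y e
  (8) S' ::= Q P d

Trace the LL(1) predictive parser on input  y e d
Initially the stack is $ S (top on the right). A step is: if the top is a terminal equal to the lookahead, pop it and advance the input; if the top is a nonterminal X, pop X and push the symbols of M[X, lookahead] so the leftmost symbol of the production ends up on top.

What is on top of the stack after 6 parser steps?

d

     Stack      Input    Action
  1  $ S        y e d $  expand S ::= S'
  2  $ S'       y e d $  expand S' ::= Q P d
  3  $ d P Q    y e d $  expand Q ::= y e
  4  $ d P e y  y e d $  match y
  5  $ d P e    e d $    match e
  6  $ d P      d $      expand P ::= ε
Stack after step 6: $ d (top = d).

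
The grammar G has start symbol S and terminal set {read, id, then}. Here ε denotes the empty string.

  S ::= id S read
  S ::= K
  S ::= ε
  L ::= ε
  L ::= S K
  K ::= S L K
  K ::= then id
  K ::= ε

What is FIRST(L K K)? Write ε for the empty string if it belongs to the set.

FIRST(S): from S::=id S read we get {id}; from S::=K we get {ε, id, then}; from S::=ε we get {ε}. So FIRST(S) = {ε, id, then}.
FIRST(L): from L::=ε we get {ε}; from L::=S K we get {ε, id, then}. So FIRST(L) = {ε, id, then}.
FIRST(K): from K::=S L K we get {ε, id, then}; from K::=then id we get {then}; from K::=ε we get {ε}. So FIRST(K) = {ε, id, then}.
FIRST(L K K): take FIRST of each symbol in turn, carrying on past any symbol whose FIRST contains ε; result {ε, id, then}.

{ε, id, then}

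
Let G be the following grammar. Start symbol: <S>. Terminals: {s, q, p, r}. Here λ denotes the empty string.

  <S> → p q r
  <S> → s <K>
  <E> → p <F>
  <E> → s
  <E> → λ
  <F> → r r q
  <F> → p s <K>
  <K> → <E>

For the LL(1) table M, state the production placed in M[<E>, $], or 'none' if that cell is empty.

FIRST(<S>): from <S>→p q r we get {p}; from <S>→s <K> we get {s}. So FIRST(<S>) = {p, s}.
FIRST(<E>): from <E>→p <F> we get {p}; from <E>→s we get {s}; from <E>→λ we get {λ}. So FIRST(<E>) = {λ, p, s}.
FIRST(<F>): from <F>→r r q we get {r}; from <F>→p s <K> we get {p}. So FIRST(<F>) = {p, r}.
FIRST(<K>): from <K>→<E> we get {λ, p, s}. So FIRST(<K>) = {λ, p, s}.
FOLLOW(<S>) includes $ since <S> is the start symbol.
FOLLOW(<E>): in <K>→<E>, the suffix after <E> is empty, so FOLLOW(<E>) ⊇ FOLLOW(<K>) = {$}. Thus FOLLOW(<E>) = {$}.
FOLLOW(<K>): in <S>→s <K>, the suffix after <K> is empty, so FOLLOW(<K>) ⊇ FOLLOW(<S>) = {$}; in <F>→p s <K>, the suffix after <K> is empty, so FOLLOW(<K>) ⊇ FOLLOW(<F>) = {$}. Thus FOLLOW(<K>) = {$}.
For <E> → p <F>: FIRST(p <F>) = {p}, so it goes in M[<E>, t] for t ∈ {p}.
For <E> → s: FIRST(s) = {s}, so it goes in M[<E>, t] for t ∈ {s}.
For <E> → λ: FIRST(λ) = {λ}, so it goes in M[<E>, t] for t ∈ {}; since λ ∈ FIRST, also for every t ∈ FOLLOW(<E>) = {$}.

<E> → λ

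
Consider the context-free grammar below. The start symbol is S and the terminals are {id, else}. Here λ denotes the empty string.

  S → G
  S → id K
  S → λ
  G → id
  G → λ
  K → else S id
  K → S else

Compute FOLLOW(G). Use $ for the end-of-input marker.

FIRST(G): from G→id we get {id}; from G→λ we get {λ}. So FIRST(G) = {λ, id}.
FIRST(S): from S→G we get {λ, id}; from S→id K we get {id}; from S→λ we get {λ}. So FIRST(S) = {λ, id}.
FIRST(K): from K→else S id we get {else}; from K→S else we get {else, id}. So FIRST(K) = {else, id}.
FOLLOW(S) includes $ since S is the start symbol.
FOLLOW(S): in K→else S id, S is followed by id with FIRST {id}; in K→S else, S is followed by else with FIRST {else}. Thus FOLLOW(S) = {$, else, id}.
FOLLOW(G): in S→G, the suffix after G is empty, so FOLLOW(G) ⊇ FOLLOW(S) = {$, else, id}. Thus FOLLOW(G) = {$, else, id}.
FOLLOW(K): in S→id K, the suffix after K is empty, so FOLLOW(K) ⊇ FOLLOW(S) = {$, else, id}. Thus FOLLOW(K) = {$, else, id}.

{$, else, id}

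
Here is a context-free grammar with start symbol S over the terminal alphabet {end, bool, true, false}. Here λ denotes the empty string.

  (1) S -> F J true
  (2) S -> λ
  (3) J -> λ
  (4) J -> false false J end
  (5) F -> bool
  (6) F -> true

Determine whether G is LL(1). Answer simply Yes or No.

Yes

FIRST(S) = {λ, bool, true}
FIRST(J) = {λ, false}
FIRST(F) = {bool, true}
FOLLOW(S) = {$}
FOLLOW(J) = {end, true}
FOLLOW(F) = {false, true}
Each cell of M receives at most one production.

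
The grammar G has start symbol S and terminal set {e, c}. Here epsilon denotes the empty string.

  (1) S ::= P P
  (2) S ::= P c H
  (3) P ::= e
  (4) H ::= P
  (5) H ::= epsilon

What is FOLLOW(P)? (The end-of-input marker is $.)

{$, c, e}

FIRST(P) = {e}
FIRST(S) = {e}  (via P P, P c H)
FIRST(H) = {epsilon, e}  (via P)
FOLLOW(S) includes $ since S is the start symbol.
FOLLOW(S): S appears on no right-hand side. Thus FOLLOW(S) = {$}.
FOLLOW(H): in S::=P c H, the suffix after H is empty, so FOLLOW(H) ⊇ FOLLOW(S) = {$}. Thus FOLLOW(H) = {$}.
FOLLOW(P): in S::=P P (occurrence 1), P is followed by P with FIRST {e}; in S::=P P (occurrence 2), the suffix after P is empty, so FOLLOW(P) ⊇ FOLLOW(S) = {$}; in S::=P c H, P is followed by c H with FIRST {c}; in H::=P, the suffix after P is empty, so FOLLOW(P) ⊇ FOLLOW(H) = {$}. Thus FOLLOW(P) = {$, c, e}.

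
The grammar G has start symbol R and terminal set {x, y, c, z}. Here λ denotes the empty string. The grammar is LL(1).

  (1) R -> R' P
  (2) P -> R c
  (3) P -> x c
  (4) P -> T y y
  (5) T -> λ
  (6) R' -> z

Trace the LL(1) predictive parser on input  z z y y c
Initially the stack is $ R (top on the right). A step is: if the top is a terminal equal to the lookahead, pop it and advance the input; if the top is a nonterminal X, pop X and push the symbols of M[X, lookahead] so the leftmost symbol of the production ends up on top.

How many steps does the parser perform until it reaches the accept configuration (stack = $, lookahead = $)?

12

step 1: stack=$ R  input=z z y y c $  — expand R -> R' P
step 2: stack=$ P R'  input=z z y y c $  — expand R' -> z
step 3: stack=$ P z  input=z z y y c $  — match z
step 4: stack=$ P  input=z y y c $  — expand P -> R c
step 5: stack=$ c R  input=z y y c $  — expand R -> R' P
step 6: stack=$ c P R'  input=z y y c $  — expand R' -> z
step 7: stack=$ c P z  input=z y y c $  — match z
step 8: stack=$ c P  input=y y c $  — expand P -> T y y
step 9: stack=$ c y y T  input=y y c $  — expand T -> λ
step 10: stack=$ c y y  input=y y c $  — match y
step 11: stack=$ c y  input=y c $  — match y
step 12: stack=$ c  input=c $  — match c
Accept reached after 12 steps.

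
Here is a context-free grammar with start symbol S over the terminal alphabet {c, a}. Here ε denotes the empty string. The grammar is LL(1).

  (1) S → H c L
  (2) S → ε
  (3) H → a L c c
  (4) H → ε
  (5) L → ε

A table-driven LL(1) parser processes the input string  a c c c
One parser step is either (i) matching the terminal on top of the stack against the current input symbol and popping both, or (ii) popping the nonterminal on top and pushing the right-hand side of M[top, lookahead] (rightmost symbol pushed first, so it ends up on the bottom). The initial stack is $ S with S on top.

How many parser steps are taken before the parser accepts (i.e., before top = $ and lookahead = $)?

8

     Stack          Input      Action
  1  $ S            a c c c $  expand S → H c L
  2  $ L c H        a c c c $  expand H → a L c c
  3  $ L c c c L a  a c c c $  match a
  4  $ L c c c L    c c c $    expand L → ε
  5  $ L c c c      c c c $    match c
  6  $ L c c        c c $      match c
  7  $ L c          c $        match c
  8  $ L            $          expand L → ε
Accept reached after 8 steps.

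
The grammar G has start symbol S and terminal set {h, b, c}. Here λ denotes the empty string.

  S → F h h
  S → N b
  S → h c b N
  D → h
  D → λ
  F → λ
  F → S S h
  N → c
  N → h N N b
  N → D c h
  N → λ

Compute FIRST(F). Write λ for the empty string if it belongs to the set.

FIRST(D) = {λ, h}
FIRST(N) = {λ, c, h}  (via D c h)
FIRST(S) = {b, c, h}  (via F h h, N b)
FIRST(F) = {λ, b, c, h}  (via S S h)

{λ, b, c, h}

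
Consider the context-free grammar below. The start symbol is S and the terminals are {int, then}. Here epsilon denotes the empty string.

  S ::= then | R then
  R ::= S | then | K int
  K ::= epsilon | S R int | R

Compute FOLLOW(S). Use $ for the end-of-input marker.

FIRST(S) = {int, then}  (via R then)
FIRST(R) = {int, then}  (via S, K int)
FIRST(K) = {epsilon, int, then}  (via S R int, R)
FOLLOW(S) includes $ since S is the start symbol.
FOLLOW(K): in R::=K int, K is followed by int with FIRST {int}. Thus FOLLOW(K) = {int}.
FOLLOW(R): in S::=R then, R is followed by then with FIRST {then}; in K::=S R int, R is followed by int with FIRST {int}; in K::=R, the suffix after R is empty, so FOLLOW(R) ⊇ FOLLOW(K) = {int}. Thus FOLLOW(R) = {int, then}.
FOLLOW(S): in R::=S, the suffix after S is empty, so FOLLOW(S) ⊇ FOLLOW(R) = {int, then}; in K::=S R int, S is followed by R int with FIRST {int, then}. Thus FOLLOW(S) = {$, int, then}.

{$, int, then}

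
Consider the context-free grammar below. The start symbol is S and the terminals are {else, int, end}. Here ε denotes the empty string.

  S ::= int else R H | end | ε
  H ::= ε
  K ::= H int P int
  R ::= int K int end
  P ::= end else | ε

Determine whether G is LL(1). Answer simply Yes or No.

FIRST(S) = {ε, end, int}
FIRST(H) = {ε}
FIRST(K) = {int}
FIRST(R) = {int}
FIRST(P) = {ε, end}
FOLLOW(S) = {$}
FOLLOW(H) = {$, int}
FOLLOW(K) = {int}
FOLLOW(R) = {$}
FOLLOW(P) = {int}
Each cell of M receives at most one production.

Yes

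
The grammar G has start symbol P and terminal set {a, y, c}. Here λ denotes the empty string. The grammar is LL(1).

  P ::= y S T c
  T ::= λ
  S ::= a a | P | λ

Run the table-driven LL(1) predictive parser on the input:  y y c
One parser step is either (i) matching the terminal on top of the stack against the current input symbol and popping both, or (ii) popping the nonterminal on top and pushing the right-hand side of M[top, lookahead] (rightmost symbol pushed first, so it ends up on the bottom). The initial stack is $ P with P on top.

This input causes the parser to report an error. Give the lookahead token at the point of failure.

$

     Stack          Input    Action
  1  $ P            y y c $  expand P ::= y S T c
  2  $ c T S y      y y c $  match y
  3  $ c T S        y c $    expand S ::= P
  4  $ c T P        y c $    expand P ::= y S T c
  5  $ c T c T S y  y c $    match y
  6  $ c T c T S    c $      expand S ::= λ
  7  $ c T c T      c $      expand T ::= λ
  8  $ c T c        c $      match c
  9  $ c T          $        error: M[T, $] is empty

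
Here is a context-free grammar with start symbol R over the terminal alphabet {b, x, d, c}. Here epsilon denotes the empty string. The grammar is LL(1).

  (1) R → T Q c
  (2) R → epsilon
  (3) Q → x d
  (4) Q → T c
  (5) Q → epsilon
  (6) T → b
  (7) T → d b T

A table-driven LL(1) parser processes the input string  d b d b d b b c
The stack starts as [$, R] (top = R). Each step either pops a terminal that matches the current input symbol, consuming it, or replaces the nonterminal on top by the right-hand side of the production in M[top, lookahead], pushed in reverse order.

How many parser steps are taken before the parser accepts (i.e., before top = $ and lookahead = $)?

14

      Stack        Input              Action
   1  $ R          d b d b d b b c $  expand R → T Q c
   2  $ c Q T      d b d b d b b c $  expand T → d b T
   3  $ c Q T b d  d b d b d b b c $  match d
   4  $ c Q T b    b d b d b b c $    match b
   5  $ c Q T      d b d b b c $      expand T → d b T
   6  $ c Q T b d  d b d b b c $      match d
   7  $ c Q T b    b d b b c $        match b
   8  $ c Q T      d b b c $          expand T → d b T
   9  $ c Q T b d  d b b c $          match d
  10  $ c Q T b    b b c $            match b
  11  $ c Q T      b c $              expand T → b
  12  $ c Q b      b c $              match b
  13  $ c Q        c $                expand Q → epsilon
  14  $ c          c $                match c
Accept reached after 14 steps.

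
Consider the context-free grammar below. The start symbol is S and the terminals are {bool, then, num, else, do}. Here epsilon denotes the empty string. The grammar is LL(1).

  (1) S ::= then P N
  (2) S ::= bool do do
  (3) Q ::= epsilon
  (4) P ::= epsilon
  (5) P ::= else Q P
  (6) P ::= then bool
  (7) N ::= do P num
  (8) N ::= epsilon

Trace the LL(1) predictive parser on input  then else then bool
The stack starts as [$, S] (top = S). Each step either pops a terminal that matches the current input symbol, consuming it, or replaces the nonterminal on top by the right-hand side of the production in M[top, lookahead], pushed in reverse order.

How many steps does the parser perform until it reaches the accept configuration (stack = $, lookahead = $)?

     Stack          Input                  Action
  1  $ S            then else then bool $  expand S ::= then P N
  2  $ N P then     then else then bool $  match then
  3  $ N P          else then bool $       expand P ::= else Q P
  4  $ N P Q else   else then bool $       match else
  5  $ N P Q        then bool $            expand Q ::= epsilon
  6  $ N P          then bool $            expand P ::= then bool
  7  $ N bool then  then bool $            match then
  8  $ N bool       bool $                 match bool
  9  $ N            $                      expand N ::= epsilon
Accept reached after 9 steps.

9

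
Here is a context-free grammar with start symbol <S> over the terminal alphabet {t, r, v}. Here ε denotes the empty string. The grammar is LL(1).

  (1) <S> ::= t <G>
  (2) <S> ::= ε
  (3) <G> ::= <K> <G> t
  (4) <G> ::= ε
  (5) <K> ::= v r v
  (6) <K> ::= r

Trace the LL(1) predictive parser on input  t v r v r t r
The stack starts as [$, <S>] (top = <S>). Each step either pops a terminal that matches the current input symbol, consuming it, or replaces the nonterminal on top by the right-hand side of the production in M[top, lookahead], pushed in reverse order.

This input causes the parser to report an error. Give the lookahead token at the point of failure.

step 1: stack=$ <S>  input=t v r v r t r $  — expand <S> ::= t <G>
step 2: stack=$ <G> t  input=t v r v r t r $  — match t
step 3: stack=$ <G>  input=v r v r t r $  — expand <G> ::= <K> <G> t
step 4: stack=$ t <G> <K>  input=v r v r t r $  — expand <K> ::= v r v
step 5: stack=$ t <G> v r v  input=v r v r t r $  — match v
step 6: stack=$ t <G> v r  input=r v r t r $  — match r
step 7: stack=$ t <G> v  input=v r t r $  — match v
step 8: stack=$ t <G>  input=r t r $  — expand <G> ::= <K> <G> t
step 9: stack=$ t t <G> <K>  input=r t r $  — expand <K> ::= r
step 10: stack=$ t t <G> r  input=r t r $  — match r
step 11: stack=$ t t <G>  input=t r $  — expand <G> ::= ε
step 12: stack=$ t t  input=t r $  — match t
step 13: stack=$ t  input=r $  — error: top is terminal t but lookahead is r

r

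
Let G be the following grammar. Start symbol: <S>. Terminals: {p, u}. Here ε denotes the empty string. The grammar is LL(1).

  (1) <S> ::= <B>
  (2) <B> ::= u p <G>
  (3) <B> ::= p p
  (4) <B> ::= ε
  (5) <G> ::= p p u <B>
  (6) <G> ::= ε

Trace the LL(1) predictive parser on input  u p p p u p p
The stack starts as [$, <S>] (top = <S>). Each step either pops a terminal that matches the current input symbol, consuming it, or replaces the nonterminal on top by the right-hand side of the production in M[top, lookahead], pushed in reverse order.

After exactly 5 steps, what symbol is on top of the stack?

p

     Stack      Input            Action
  1  $ <S>      u p p p u p p $  expand <S> ::= <B>
  2  $ <B>      u p p p u p p $  expand <B> ::= u p <G>
  3  $ <G> p u  u p p p u p p $  match u
  4  $ <G> p    p p p u p p $    match p
  5  $ <G>      p p u p p $      expand <G> ::= p p u <B>
Stack after step 5: $ <B> u p p (top = p).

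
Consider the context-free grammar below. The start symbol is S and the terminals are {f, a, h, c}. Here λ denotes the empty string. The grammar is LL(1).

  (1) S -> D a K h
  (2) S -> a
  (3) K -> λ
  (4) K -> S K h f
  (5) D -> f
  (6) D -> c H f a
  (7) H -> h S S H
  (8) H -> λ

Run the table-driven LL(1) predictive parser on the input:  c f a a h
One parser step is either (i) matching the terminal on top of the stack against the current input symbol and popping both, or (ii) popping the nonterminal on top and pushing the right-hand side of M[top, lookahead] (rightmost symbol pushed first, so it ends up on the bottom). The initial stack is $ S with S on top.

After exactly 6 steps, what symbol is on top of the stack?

step 1: stack=$ S  input=c f a a h $  — expand S -> D a K h
step 2: stack=$ h K a D  input=c f a a h $  — expand D -> c H f a
step 3: stack=$ h K a a f H c  input=c f a a h $  — match c
step 4: stack=$ h K a a f H  input=f a a h $  — expand H -> λ
step 5: stack=$ h K a a f  input=f a a h $  — match f
step 6: stack=$ h K a a  input=a a h $  — match a
Stack after step 6: $ h K a (top = a).

a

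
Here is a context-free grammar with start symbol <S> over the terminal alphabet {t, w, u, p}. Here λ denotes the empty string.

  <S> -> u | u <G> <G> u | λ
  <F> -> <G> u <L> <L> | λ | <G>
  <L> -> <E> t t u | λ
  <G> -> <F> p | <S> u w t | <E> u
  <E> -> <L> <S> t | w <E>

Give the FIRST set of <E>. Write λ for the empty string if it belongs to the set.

FIRST(<S>): from <S>->u we get {u}; from <S>->u <G> <G> u we get {u}; from <S>->λ we get {λ}. So FIRST(<S>) = {λ, u}.
FIRST(<F>): from <F>-><G> u <L> <L> we get {p, t, u, w}; from <F>->λ we get {λ}; from <F>-><G> we get {p, t, u, w}. So FIRST(<F>) = {λ, p, t, u, w}.
FIRST(<L>): from <L>-><E> t t u we get {t, u, w}; from <L>->λ we get {λ}. So FIRST(<L>) = {λ, t, u, w}.
FIRST(<E>): from <E>-><L> <S> t we get {t, u, w}; from <E>->w <E> we get {w}. So FIRST(<E>) = {t, u, w}.
FIRST(<G>): from <G>-><F> p we get {p, t, u, w}; from <G>-><S> u w t we get {u}; from <G>-><E> u we get {t, u, w}. So FIRST(<G>) = {p, t, u, w}.

{t, u, w}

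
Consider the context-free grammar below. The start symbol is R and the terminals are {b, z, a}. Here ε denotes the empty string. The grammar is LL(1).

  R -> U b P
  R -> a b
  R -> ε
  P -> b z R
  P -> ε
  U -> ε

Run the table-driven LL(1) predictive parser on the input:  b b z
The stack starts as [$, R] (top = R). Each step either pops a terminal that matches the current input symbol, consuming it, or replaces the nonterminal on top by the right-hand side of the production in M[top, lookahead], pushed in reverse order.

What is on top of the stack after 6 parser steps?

R

step 1: stack=$ R  input=b b z $  — expand R -> U b P
step 2: stack=$ P b U  input=b b z $  — expand U -> ε
step 3: stack=$ P b  input=b b z $  — match b
step 4: stack=$ P  input=b z $  — expand P -> b z R
step 5: stack=$ R z b  input=b z $  — match b
step 6: stack=$ R z  input=z $  — match z
Stack after step 6: $ R (top = R).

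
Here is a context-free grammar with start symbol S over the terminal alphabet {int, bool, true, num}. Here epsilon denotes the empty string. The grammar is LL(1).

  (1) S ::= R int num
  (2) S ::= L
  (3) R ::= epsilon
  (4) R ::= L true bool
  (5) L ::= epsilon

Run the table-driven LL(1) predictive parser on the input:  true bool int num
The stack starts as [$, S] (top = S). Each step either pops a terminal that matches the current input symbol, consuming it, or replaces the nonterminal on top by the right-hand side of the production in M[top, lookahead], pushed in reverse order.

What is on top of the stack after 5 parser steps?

     Stack                  Input                Action
  1  $ S                    true bool int num $  expand S ::= R int num
  2  $ num int R            true bool int num $  expand R ::= L true bool
  3  $ num int bool true L  true bool int num $  expand L ::= epsilon
  4  $ num int bool true    true bool int num $  match true
  5  $ num int bool         bool int num $       match bool
Stack after step 5: $ num int (top = int).

int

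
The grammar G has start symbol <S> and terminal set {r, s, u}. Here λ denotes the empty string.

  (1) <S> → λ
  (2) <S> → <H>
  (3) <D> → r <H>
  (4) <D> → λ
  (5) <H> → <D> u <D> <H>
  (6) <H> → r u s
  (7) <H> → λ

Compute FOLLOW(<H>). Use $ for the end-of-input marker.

FIRST(<D>) = {λ, r}
FIRST(<H>) = {λ, r, u}  (via <D> u <D> <H>)
FIRST(<S>) = {λ, r, u}  (via <H>)
FOLLOW(<S>) includes $ since <S> is the start symbol.
FOLLOW(<S>): <S> appears on no right-hand side. Thus FOLLOW(<S>) = {$}.
FOLLOW(<D>): in <H>→<D> u <D> <H> (occurrence 1), <D> is followed by u <D> <H> with FIRST {u}; in <H>→<D> u <D> <H> (occurrence 2), <D> is followed by <H> with FIRST {λ, r, u}; in <H>→<D> u <D> <H> (occurrence 2), the suffix after <D> is nullable, so FOLLOW(<D>) ⊇ FOLLOW(<H>) = {$, r, u}. Thus FOLLOW(<D>) = {$, r, u}.
FOLLOW(<H>): in <S>→<H>, the suffix after <H> is empty, so FOLLOW(<H>) ⊇ FOLLOW(<S>) = {$}; in <D>→r <H>, the suffix after <H> is empty, so FOLLOW(<H>) ⊇ FOLLOW(<D>) = {$, r, u}; in <H>→<D> u <D> <H>, the suffix after <H> is empty (adds nothing new). Thus FOLLOW(<H>) = {$, r, u}.

{$, r, u}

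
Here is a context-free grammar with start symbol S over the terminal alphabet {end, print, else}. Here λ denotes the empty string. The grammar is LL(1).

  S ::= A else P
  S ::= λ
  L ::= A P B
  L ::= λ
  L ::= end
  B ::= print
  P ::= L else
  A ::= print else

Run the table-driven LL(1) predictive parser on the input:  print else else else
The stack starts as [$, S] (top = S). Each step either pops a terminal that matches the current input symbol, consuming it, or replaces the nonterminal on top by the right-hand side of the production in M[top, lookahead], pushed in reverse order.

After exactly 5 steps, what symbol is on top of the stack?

P

     Stack                Input                   Action
  1  $ S                  print else else else $  expand S ::= A else P
  2  $ P else A           print else else else $  expand A ::= print else
  3  $ P else else print  print else else else $  match print
  4  $ P else else        else else else $        match else
  5  $ P else             else else $             match else
Stack after step 5: $ P (top = P).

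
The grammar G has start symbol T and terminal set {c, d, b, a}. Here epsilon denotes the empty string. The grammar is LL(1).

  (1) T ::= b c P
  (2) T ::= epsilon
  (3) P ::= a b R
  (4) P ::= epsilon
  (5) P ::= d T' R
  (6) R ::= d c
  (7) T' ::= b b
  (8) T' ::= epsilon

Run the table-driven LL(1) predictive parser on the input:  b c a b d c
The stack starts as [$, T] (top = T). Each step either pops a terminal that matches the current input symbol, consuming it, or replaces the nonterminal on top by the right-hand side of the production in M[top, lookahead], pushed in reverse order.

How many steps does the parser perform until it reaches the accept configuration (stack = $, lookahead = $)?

9

     Stack    Input          Action
  1  $ T      b c a b d c $  expand T ::= b c P
  2  $ P c b  b c a b d c $  match b
  3  $ P c    c a b d c $    match c
  4  $ P      a b d c $      expand P ::= a b R
  5  $ R b a  a b d c $      match a
  6  $ R b    b d c $        match b
  7  $ R      d c $          expand R ::= d c
  8  $ c d    d c $          match d
  9  $ c      c $            match c
Accept reached after 9 steps.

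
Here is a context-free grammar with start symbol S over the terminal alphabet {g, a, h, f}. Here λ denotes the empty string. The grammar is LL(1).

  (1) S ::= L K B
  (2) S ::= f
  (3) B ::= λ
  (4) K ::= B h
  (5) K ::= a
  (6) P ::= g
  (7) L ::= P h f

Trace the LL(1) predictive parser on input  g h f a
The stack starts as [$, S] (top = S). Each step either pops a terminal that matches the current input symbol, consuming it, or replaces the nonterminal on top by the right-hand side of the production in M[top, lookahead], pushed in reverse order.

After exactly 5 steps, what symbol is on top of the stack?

     Stack        Input      Action
  1  $ S          g h f a $  expand S ::= L K B
  2  $ B K L      g h f a $  expand L ::= P h f
  3  $ B K f h P  g h f a $  expand P ::= g
  4  $ B K f h g  g h f a $  match g
  5  $ B K f h    h f a $    match h
Stack after step 5: $ B K f (top = f).

f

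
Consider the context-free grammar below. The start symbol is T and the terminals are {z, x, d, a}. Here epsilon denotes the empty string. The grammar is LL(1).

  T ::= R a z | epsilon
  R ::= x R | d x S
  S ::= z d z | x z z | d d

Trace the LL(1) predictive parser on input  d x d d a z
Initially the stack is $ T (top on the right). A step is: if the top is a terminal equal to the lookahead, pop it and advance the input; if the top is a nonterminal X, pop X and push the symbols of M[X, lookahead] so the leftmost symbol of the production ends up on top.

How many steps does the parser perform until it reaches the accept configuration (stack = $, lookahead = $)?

9

step 1: stack=$ T  input=d x d d a z $  — expand T ::= R a z
step 2: stack=$ z a R  input=d x d d a z $  — expand R ::= d x S
step 3: stack=$ z a S x d  input=d x d d a z $  — match d
step 4: stack=$ z a S x  input=x d d a z $  — match x
step 5: stack=$ z a S  input=d d a z $  — expand S ::= d d
step 6: stack=$ z a d d  input=d d a z $  — match d
step 7: stack=$ z a d  input=d a z $  — match d
step 8: stack=$ z a  input=a z $  — match a
step 9: stack=$ z  input=z $  — match z
Accept reached after 9 steps.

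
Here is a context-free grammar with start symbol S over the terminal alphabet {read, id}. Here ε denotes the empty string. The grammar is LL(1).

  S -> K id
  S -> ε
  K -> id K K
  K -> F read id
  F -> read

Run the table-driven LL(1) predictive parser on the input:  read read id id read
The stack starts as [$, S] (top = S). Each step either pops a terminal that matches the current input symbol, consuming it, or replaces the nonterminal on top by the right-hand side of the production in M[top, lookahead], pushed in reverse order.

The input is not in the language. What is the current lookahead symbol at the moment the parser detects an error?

read

     Stack              Input                   Action
  1  $ S                read read id id read $  expand S -> K id
  2  $ id K             read read id id read $  expand K -> F read id
  3  $ id id read F     read read id id read $  expand F -> read
  4  $ id id read read  read read id id read $  match read
  5  $ id id read       read id id read $       match read
  6  $ id id            id id read $            match id
  7  $ id               id read $               match id
  8  $                  read $                  error: stack empty but input remains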